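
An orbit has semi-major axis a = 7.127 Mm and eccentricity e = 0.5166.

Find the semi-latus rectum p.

Convert to SI: a = 7.127 Mm = 7.127e+06 m.
p = a (1 − e²).
p = 7.127e+06 · (1 − (0.5166)²) = 7.127e+06 · 0.733124 ≈ 5.225e+06 m = 5.225 Mm.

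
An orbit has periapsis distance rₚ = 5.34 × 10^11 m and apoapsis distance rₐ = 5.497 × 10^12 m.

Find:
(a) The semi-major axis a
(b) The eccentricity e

(a) a = (rₚ + rₐ) / 2 = (5.34e+11 + 5.497e+12) / 2 ≈ 3.016e+12 m = 3.015 × 10^12 m.
(b) e = (rₐ − rₚ) / (rₐ + rₚ) = (5.497e+12 − 5.34e+11) / (5.497e+12 + 5.34e+11) ≈ 0.8229.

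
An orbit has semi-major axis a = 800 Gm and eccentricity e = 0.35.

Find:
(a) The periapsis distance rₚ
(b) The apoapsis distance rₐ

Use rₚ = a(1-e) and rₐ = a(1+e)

Convert to SI: a = 800 Gm = 8e+11 m.
(a) rₚ = a(1 − e) = 8e+11 · (1 − 0.35) = 8e+11 · 0.65 ≈ 5.2e+11 m = 520 Gm.
(b) rₐ = a(1 + e) = 8e+11 · (1 + 0.35) = 8e+11 · 1.35 ≈ 1.08e+12 m = 1.08 Tm.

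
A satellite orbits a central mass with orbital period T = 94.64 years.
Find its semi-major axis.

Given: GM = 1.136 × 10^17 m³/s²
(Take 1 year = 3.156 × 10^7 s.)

Convert to SI: T = 94.64 years = 2.98684e+09 s.
Invert Kepler's third law: a = (GM · T² / (4π²))^(1/3).
Substituting T = 2.98684e+09 s and GM = 1.136e+17 m³/s²:
a = (1.136e+17 · (2.98684e+09)² / (4π²))^(1/3) m
a ≈ 2.95e+11 m = 295 Gm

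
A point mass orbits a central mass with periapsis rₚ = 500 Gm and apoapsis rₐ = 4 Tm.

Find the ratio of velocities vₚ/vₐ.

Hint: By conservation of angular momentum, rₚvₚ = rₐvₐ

Convert to SI: rₚ = 500 Gm = 5e+11 m; rₐ = 4 Tm = 4e+12 m.
Conservation of angular momentum gives rₚvₚ = rₐvₐ, so vₚ/vₐ = rₐ/rₚ.
vₚ/vₐ = 4e+12 / 5e+11 ≈ 8.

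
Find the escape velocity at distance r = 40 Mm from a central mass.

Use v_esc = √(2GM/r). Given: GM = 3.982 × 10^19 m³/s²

Convert to SI: r = 40 Mm = 4e+07 m.
Escape velocity comes from setting total energy to zero: ½v² − GM/r = 0 ⇒ v_esc = √(2GM / r).
v_esc = √(2 · 3.982e+19 / 4e+07) m/s ≈ 1.411e+06 m/s = 1411 km/s.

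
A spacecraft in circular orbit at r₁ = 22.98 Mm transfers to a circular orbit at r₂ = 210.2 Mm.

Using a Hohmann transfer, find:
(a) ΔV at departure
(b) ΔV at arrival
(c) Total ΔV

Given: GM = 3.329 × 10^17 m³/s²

Convert to SI: r₁ = 22.98 Mm = 2.298e+07 m; r₂ = 210.2 Mm = 2.102e+08 m.
Transfer semi-major axis: a_t = (r₁ + r₂)/2 = (2.298e+07 + 2.102e+08)/2 = 1.1659e+08 m.
Circular speeds: v₁ = √(GM/r₁) = 120360 m/s, v₂ = √(GM/r₂) = 39796.1 m/s.
Transfer speeds (vis-viva v² = GM(2/r − 1/a_t)): v₁ᵗ = 161610 m/s, v₂ᵗ = 17667.9 m/s.
(a) ΔV₁ = |v₁ᵗ − v₁| ≈ 4.125e+04 m/s = 41.25 km/s.
(b) ΔV₂ = |v₂ − v₂ᵗ| ≈ 2.213e+04 m/s = 22.13 km/s.
(c) ΔV_total = ΔV₁ + ΔV₂ ≈ 6.338e+04 m/s = 63.38 km/s.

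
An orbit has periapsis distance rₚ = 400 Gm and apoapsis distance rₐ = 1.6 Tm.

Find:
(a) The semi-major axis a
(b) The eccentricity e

Convert to SI: rₚ = 400 Gm = 4e+11 m; rₐ = 1.6 Tm = 1.6e+12 m.
(a) a = (rₚ + rₐ) / 2 = (4e+11 + 1.6e+12) / 2 ≈ 1e+12 m = 1 Tm.
(b) e = (rₐ − rₚ) / (rₐ + rₚ) = (1.6e+12 − 4e+11) / (1.6e+12 + 4e+11) ≈ 0.6.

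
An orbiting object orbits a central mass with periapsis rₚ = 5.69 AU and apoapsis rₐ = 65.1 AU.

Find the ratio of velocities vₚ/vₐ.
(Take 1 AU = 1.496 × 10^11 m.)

Convert to SI: rₚ = 5.69 AU = 8.51224e+11 m; rₐ = 65.1 AU = 9.73896e+12 m.
Conservation of angular momentum gives rₚvₚ = rₐvₐ, so vₚ/vₐ = rₐ/rₚ.
vₚ/vₐ = 9.73896e+12 / 8.51224e+11 ≈ 11.44.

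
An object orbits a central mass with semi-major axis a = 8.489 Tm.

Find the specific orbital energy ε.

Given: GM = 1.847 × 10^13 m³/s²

Convert to SI: a = 8.489 Tm = 8.489e+12 m.
ε = −GM / (2a).
ε = −1.847e+13 / (2 · 8.489e+12) J/kg ≈ -1.088 J/kg = -1.088 J/kg.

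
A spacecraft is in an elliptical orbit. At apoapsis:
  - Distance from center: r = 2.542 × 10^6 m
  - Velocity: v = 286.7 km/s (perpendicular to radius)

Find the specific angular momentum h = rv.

Convert to SI: v = 286.7 km/s = 286700 m/s.
With v perpendicular to r, h = r · v.
h = 2.542e+06 · 286700 m²/s ≈ 7.288e+11 m²/s.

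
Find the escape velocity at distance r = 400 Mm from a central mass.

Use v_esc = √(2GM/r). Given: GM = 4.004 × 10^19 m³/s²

Convert to SI: r = 400 Mm = 4e+08 m.
Escape velocity comes from setting total energy to zero: ½v² − GM/r = 0 ⇒ v_esc = √(2GM / r).
v_esc = √(2 · 4.004e+19 / 4e+08) m/s ≈ 4.474e+05 m/s = 447.4 km/s.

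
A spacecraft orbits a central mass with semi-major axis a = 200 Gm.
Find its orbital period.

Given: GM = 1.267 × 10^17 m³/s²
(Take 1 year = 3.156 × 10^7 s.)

Convert to SI: a = 200 Gm = 2e+11 m.
Kepler's third law: T = 2π √(a³ / GM).
Substituting a = 2e+11 m and GM = 1.267e+17 m³/s²:
T = 2π √((2e+11)³ / 1.267e+17) s
T ≈ 1.579e+09 s = 50.03 years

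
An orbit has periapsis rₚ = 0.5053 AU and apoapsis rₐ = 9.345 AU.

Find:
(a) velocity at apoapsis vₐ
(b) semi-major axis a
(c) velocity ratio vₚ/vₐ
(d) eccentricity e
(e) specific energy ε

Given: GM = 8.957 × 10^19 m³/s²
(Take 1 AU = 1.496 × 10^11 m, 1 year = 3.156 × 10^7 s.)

Convert to SI: rₚ = 0.5053 AU = 7.55929e+10 m; rₐ = 9.345 AU = 1.39801e+12 m.
(a) With a = (rₚ + rₐ)/2 = 7.36802e+11 m, vₐ = √(GM (2/rₐ − 1/a)) = √(8.957e+19 · (2/1.39801e+12 − 1/7.36802e+11)) m/s ≈ 2564 m/s
(b) a = (rₚ + rₐ)/2 = (7.55929e+10 + 1.39801e+12)/2 ≈ 7.368e+11 m
(c) Conservation of angular momentum (rₚvₚ = rₐvₐ) gives vₚ/vₐ = rₐ/rₚ = 1.39801e+12/7.55929e+10 ≈ 18.49
(d) e = (rₐ − rₚ)/(rₐ + rₚ) = (1.39801e+12 − 7.55929e+10)/(1.39801e+12 + 7.55929e+10) ≈ 0.8974
(e) With a = (rₚ + rₐ)/2 = 7.36802e+11 m, ε = −GM/(2a) = −8.957e+19/(2 · 7.36802e+11) J/kg ≈ -6.078e+07 J/kg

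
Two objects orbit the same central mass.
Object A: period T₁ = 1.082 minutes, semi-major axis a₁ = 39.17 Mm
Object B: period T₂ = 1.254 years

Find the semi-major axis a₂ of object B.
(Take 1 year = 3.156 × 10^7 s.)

Convert to SI: T₁ = 1.082 minutes = 64.92 s; a₁ = 39.17 Mm = 3.917e+07 m; T₂ = 1.254 years = 3.95762e+07 s.
Kepler's third law: (T₁/T₂)² = (a₁/a₂)³ ⇒ a₂ = a₁ · (T₂/T₁)^(2/3).
T₂/T₁ = 3.95762e+07 / 64.92 = 609616.
a₂ = 3.917e+07 · (609616)^(2/3) m ≈ 2.816e+11 m = 281.6 Gm.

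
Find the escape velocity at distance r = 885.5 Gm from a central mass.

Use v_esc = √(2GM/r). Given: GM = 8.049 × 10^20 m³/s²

Convert to SI: r = 885.5 Gm = 8.855e+11 m.
Escape velocity comes from setting total energy to zero: ½v² − GM/r = 0 ⇒ v_esc = √(2GM / r).
v_esc = √(2 · 8.049e+20 / 8.855e+11) m/s ≈ 4.264e+04 m/s = 42.64 km/s.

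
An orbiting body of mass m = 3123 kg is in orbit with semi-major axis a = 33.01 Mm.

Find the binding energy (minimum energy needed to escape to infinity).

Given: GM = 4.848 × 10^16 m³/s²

Convert to SI: a = 33.01 Mm = 3.301e+07 m.
Total orbital energy is E = −GMm/(2a); binding energy is E_bind = −E = GMm/(2a).
E_bind = 4.848e+16 · 3123 / (2 · 3.301e+07) J ≈ 2.293e+12 J = 2.293 TJ.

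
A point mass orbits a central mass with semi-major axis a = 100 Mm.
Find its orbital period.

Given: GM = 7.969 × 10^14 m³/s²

Convert to SI: a = 100 Mm = 1e+08 m.
Kepler's third law: T = 2π √(a³ / GM).
Substituting a = 1e+08 m and GM = 7.969e+14 m³/s²:
T = 2π √((1e+08)³ / 7.969e+14) s
T ≈ 2.226e+05 s = 2.576 days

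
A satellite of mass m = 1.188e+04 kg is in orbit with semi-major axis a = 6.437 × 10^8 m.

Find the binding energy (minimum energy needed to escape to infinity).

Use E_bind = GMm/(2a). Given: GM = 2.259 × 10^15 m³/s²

Total orbital energy is E = −GMm/(2a); binding energy is E_bind = −E = GMm/(2a).
E_bind = 2.259e+15 · 1.188e+04 / (2 · 6.437e+08) J ≈ 2.085e+10 J = 20.85 GJ.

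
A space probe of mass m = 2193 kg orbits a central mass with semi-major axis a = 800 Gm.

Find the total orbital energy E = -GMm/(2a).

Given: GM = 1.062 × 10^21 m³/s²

Convert to SI: a = 800 Gm = 8e+11 m.
E = −GMm / (2a).
E = −1.062e+21 · 2193 / (2 · 8e+11) J ≈ -1.456e+12 J = -1.456 TJ.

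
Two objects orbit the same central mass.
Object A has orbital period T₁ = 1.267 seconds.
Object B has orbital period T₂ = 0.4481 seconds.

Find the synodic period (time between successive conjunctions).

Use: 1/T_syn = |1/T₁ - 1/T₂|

T_syn = |T₁ · T₂ / (T₁ − T₂)|.
T_syn = |1.267 · 0.4481 / (1.267 − 0.4481)| s ≈ 0.6933 s = 0.6933 seconds.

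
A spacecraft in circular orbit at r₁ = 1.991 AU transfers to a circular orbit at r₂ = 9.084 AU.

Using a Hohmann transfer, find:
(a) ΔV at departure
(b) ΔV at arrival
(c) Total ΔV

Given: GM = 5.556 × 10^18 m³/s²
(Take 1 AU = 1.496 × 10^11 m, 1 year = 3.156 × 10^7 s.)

Convert to SI: r₁ = 1.991 AU = 2.97854e+11 m; r₂ = 9.084 AU = 1.35897e+12 m.
Transfer semi-major axis: a_t = (r₁ + r₂)/2 = (2.97854e+11 + 1.35897e+12)/2 = 8.2841e+11 m.
Circular speeds: v₁ = √(GM/r₁) = 4318.97 m/s, v₂ = √(GM/r₂) = 2021.98 m/s.
Transfer speeds (vis-viva v² = GM(2/r − 1/a_t)): v₁ᵗ = 5531.74 m/s, v₂ᵗ = 1212.43 m/s.
(a) ΔV₁ = |v₁ᵗ − v₁| ≈ 1213 m/s = 0.2558 AU/year.
(b) ΔV₂ = |v₂ − v₂ᵗ| ≈ 809.6 m/s = 0.1708 AU/year.
(c) ΔV_total = ΔV₁ + ΔV₂ ≈ 2022 m/s = 0.4266 AU/year.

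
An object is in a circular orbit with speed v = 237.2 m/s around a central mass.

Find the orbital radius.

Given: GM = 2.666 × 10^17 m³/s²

For a circular orbit, v² = GM / r, so r = GM / v².
r = 2.666e+17 / (237.2)² m ≈ 4.738e+12 m = 4.738 Tm.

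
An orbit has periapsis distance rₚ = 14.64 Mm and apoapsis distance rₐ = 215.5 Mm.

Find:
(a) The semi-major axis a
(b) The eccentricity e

Convert to SI: rₚ = 14.64 Mm = 1.464e+07 m; rₐ = 215.5 Mm = 2.155e+08 m.
(a) a = (rₚ + rₐ) / 2 = (1.464e+07 + 2.155e+08) / 2 ≈ 1.151e+08 m = 115.1 Mm.
(b) e = (rₐ − rₚ) / (rₐ + rₚ) = (2.155e+08 − 1.464e+07) / (2.155e+08 + 1.464e+07) ≈ 0.8728.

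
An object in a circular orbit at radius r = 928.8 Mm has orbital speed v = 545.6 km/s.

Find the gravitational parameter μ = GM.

Convert to SI: r = 928.8 Mm = 9.288e+08 m; v = 545.6 km/s = 545600 m/s.
For a circular orbit v² = GM/r, so GM = v² · r.
GM = (545600)² · 9.288e+08 m³/s² ≈ 2.765e+20 m³/s² = 2.765 × 10^20 m³/s².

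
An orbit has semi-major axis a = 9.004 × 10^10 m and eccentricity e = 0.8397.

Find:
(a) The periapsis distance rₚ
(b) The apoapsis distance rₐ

(a) rₚ = a(1 − e) = 9.004e+10 · (1 − 0.8397) = 9.004e+10 · 0.1603 ≈ 1.443e+10 m = 1.443 × 10^10 m.
(b) rₐ = a(1 + e) = 9.004e+10 · (1 + 0.8397) = 9.004e+10 · 1.8397 ≈ 1.656e+11 m = 1.656 × 10^11 m.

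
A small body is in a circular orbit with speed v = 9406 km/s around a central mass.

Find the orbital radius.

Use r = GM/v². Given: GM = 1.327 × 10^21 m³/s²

Convert to SI: v = 9406 km/s = 9.406e+06 m/s.
For a circular orbit, v² = GM / r, so r = GM / v².
r = 1.327e+21 / (9.406e+06)² m ≈ 1.5e+07 m = 15 Mm.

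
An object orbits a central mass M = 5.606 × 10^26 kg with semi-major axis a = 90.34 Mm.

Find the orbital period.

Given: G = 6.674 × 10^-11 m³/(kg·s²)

Convert to SI: a = 90.34 Mm = 9.034e+07 m.
GM = G · M = 6.674e-11 · 5.606e+26 = 3.74144e+16 m³/s².
Kepler's third law: T = 2π √(a³ / GM).
Substituting a = 9.034e+07 m and GM = 3.74144e+16 m³/s²:
T = 2π √((9.034e+07)³ / 3.74144e+16) s
T ≈ 2.789e+04 s = 7.748 hours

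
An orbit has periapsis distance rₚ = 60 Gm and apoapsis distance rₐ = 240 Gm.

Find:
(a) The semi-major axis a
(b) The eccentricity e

Convert to SI: rₚ = 60 Gm = 6e+10 m; rₐ = 240 Gm = 2.4e+11 m.
(a) a = (rₚ + rₐ) / 2 = (6e+10 + 2.4e+11) / 2 ≈ 1.5e+11 m = 150 Gm.
(b) e = (rₐ − rₚ) / (rₐ + rₚ) = (2.4e+11 − 6e+10) / (2.4e+11 + 6e+10) ≈ 0.6.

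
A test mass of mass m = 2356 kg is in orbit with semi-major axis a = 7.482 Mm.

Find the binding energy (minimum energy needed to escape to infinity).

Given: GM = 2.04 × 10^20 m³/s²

Convert to SI: a = 7.482 Mm = 7.482e+06 m.
Total orbital energy is E = −GMm/(2a); binding energy is E_bind = −E = GMm/(2a).
E_bind = 2.04e+20 · 2356 / (2 · 7.482e+06) J ≈ 3.212e+16 J = 32.12 PJ.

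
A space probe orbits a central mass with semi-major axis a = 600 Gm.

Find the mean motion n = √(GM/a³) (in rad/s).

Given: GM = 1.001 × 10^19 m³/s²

Convert to SI: a = 600 Gm = 6e+11 m.
n = √(GM / a³).
n = √(1.001e+19 / (6e+11)³) rad/s ≈ 6.808e-09 rad/s.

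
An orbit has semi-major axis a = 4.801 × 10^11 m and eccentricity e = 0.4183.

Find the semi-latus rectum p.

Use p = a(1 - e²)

p = a (1 − e²).
p = 4.801e+11 · (1 − (0.4183)²) = 4.801e+11 · 0.825025 ≈ 3.961e+11 m = 3.961 × 10^11 m.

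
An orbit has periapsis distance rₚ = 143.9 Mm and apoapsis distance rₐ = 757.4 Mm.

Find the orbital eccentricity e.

Convert to SI: rₚ = 143.9 Mm = 1.439e+08 m; rₐ = 757.4 Mm = 7.574e+08 m.
e = (rₐ − rₚ) / (rₐ + rₚ).
e = (7.574e+08 − 1.439e+08) / (7.574e+08 + 1.439e+08) = 6.135e+08 / 9.013e+08 ≈ 0.6807.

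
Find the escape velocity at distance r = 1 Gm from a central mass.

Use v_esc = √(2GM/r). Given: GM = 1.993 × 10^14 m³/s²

Convert to SI: r = 1 Gm = 1e+09 m.
Escape velocity comes from setting total energy to zero: ½v² − GM/r = 0 ⇒ v_esc = √(2GM / r).
v_esc = √(2 · 1.993e+14 / 1e+09) m/s ≈ 631.3 m/s = 631.3 m/s.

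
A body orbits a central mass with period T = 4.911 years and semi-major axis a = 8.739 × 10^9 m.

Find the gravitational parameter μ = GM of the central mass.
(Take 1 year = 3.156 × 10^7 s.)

Convert to SI: T = 4.911 years = 1.54991e+08 s.
GM = 4π² · a³ / T².
GM = 4π² · (8.739e+09)³ / (1.54991e+08)² m³/s² ≈ 1.097e+15 m³/s² = 1.097 × 10^15 m³/s².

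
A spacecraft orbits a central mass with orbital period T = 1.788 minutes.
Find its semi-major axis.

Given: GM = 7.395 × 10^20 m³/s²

Convert to SI: T = 1.788 minutes = 107.28 s.
Invert Kepler's third law: a = (GM · T² / (4π²))^(1/3).
Substituting T = 107.28 s and GM = 7.395e+20 m³/s²:
a = (7.395e+20 · (107.28)² / (4π²))^(1/3) m
a ≈ 5.996e+07 m = 59.96 Mm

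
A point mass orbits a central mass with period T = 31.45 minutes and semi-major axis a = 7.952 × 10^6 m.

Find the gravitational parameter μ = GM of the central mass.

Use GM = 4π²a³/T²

Convert to SI: T = 31.45 minutes = 1887 s.
GM = 4π² · a³ / T².
GM = 4π² · (7.952e+06)³ / (1887)² m³/s² ≈ 5.575e+15 m³/s² = 5.575 × 10^15 m³/s².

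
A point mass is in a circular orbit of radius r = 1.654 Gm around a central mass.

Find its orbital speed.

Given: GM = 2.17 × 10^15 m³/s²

Convert to SI: r = 1.654 Gm = 1.654e+09 m.
For a circular orbit, gravity supplies the centripetal force, so v = √(GM / r).
v = √(2.17e+15 / 1.654e+09) m/s ≈ 1145 m/s = 1.145 km/s.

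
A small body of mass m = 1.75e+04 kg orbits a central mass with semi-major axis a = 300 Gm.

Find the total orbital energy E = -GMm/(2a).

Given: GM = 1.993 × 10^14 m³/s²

Convert to SI: a = 300 Gm = 3e+11 m.
E = −GMm / (2a).
E = −1.993e+14 · 1.75e+04 / (2 · 3e+11) J ≈ -5.813e+06 J = -5.813 MJ.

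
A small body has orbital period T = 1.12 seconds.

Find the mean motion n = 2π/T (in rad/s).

n = 2π / T.
n = 2π / 1.12 s ≈ 5.61 rad/s.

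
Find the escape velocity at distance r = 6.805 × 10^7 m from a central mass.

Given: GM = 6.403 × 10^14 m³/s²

Escape velocity comes from setting total energy to zero: ½v² − GM/r = 0 ⇒ v_esc = √(2GM / r).
v_esc = √(2 · 6.403e+14 / 6.805e+07) m/s ≈ 4338 m/s = 4.338 km/s.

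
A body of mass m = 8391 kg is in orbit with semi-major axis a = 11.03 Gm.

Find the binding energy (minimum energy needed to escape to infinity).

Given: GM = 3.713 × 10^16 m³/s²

Convert to SI: a = 11.03 Gm = 1.103e+10 m.
Total orbital energy is E = −GMm/(2a); binding energy is E_bind = −E = GMm/(2a).
E_bind = 3.713e+16 · 8391 / (2 · 1.103e+10) J ≈ 1.412e+10 J = 14.12 GJ.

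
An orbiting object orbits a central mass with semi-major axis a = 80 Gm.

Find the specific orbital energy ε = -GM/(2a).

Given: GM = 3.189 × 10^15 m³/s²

Convert to SI: a = 80 Gm = 8e+10 m.
ε = −GM / (2a).
ε = −3.189e+15 / (2 · 8e+10) J/kg ≈ -1.993e+04 J/kg = -19.93 kJ/kg.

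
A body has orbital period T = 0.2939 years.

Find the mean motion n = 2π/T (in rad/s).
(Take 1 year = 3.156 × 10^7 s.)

Convert to SI: T = 0.2939 years = 9.27548e+06 s.
n = 2π / T.
n = 2π / 9.27548e+06 s ≈ 6.774e-07 rad/s.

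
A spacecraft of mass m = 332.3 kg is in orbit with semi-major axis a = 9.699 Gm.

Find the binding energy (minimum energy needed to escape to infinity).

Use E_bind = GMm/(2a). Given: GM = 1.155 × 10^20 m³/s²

Convert to SI: a = 9.699 Gm = 9.699e+09 m.
Total orbital energy is E = −GMm/(2a); binding energy is E_bind = −E = GMm/(2a).
E_bind = 1.155e+20 · 332.3 / (2 · 9.699e+09) J ≈ 1.979e+12 J = 1.979 TJ.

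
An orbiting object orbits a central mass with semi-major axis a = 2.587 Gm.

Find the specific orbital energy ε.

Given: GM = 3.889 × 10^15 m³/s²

Convert to SI: a = 2.587 Gm = 2.587e+09 m.
ε = −GM / (2a).
ε = −3.889e+15 / (2 · 2.587e+09) J/kg ≈ -7.516e+05 J/kg = -751.6 kJ/kg.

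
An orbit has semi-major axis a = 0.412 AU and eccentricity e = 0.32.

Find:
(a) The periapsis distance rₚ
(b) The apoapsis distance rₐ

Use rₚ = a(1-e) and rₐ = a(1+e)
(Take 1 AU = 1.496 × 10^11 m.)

Convert to SI: a = 0.412 AU = 6.16352e+10 m.
(a) rₚ = a(1 − e) = 6.16352e+10 · (1 − 0.32) = 6.16352e+10 · 0.68 ≈ 4.191e+10 m = 0.2802 AU.
(b) rₐ = a(1 + e) = 6.16352e+10 · (1 + 0.32) = 6.16352e+10 · 1.32 ≈ 8.136e+10 m = 0.5438 AU.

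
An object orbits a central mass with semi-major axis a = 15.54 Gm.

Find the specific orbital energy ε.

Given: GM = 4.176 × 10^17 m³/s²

Convert to SI: a = 15.54 Gm = 1.554e+10 m.
ε = −GM / (2a).
ε = −4.176e+17 / (2 · 1.554e+10) J/kg ≈ -1.344e+07 J/kg = -13.44 MJ/kg.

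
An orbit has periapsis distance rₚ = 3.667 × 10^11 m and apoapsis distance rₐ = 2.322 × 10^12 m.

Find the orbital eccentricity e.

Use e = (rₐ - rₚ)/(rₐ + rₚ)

e = (rₐ − rₚ) / (rₐ + rₚ).
e = (2.322e+12 − 3.667e+11) / (2.322e+12 + 3.667e+11) = 1.9553e+12 / 2.6887e+12 ≈ 0.7272.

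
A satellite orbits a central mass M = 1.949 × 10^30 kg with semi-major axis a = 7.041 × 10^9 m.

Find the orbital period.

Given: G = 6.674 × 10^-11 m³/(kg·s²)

GM = G · M = 6.674e-11 · 1.949e+30 = 1.30076e+20 m³/s².
Kepler's third law: T = 2π √(a³ / GM).
Substituting a = 7.041e+09 m and GM = 1.30076e+20 m³/s²:
T = 2π √((7.041e+09)³ / 1.30076e+20) s
T ≈ 3.255e+05 s = 3.767 days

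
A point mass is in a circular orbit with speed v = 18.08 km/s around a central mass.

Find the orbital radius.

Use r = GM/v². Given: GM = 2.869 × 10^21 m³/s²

Convert to SI: v = 18.08 km/s = 18080 m/s.
For a circular orbit, v² = GM / r, so r = GM / v².
r = 2.869e+21 / (18080)² m ≈ 8.777e+12 m = 8.777 Tm.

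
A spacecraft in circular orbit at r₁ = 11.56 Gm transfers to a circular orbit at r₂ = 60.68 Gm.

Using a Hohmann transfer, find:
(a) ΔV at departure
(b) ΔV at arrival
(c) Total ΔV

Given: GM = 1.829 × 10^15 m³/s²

Convert to SI: r₁ = 11.56 Gm = 1.156e+10 m; r₂ = 60.68 Gm = 6.068e+10 m.
Transfer semi-major axis: a_t = (r₁ + r₂)/2 = (1.156e+10 + 6.068e+10)/2 = 3.612e+10 m.
Circular speeds: v₁ = √(GM/r₁) = 397.766 m/s, v₂ = √(GM/r₂) = 173.614 m/s.
Transfer speeds (vis-viva v² = GM(2/r − 1/a_t)): v₁ᵗ = 515.557 m/s, v₂ᵗ = 98.2176 m/s.
(a) ΔV₁ = |v₁ᵗ − v₁| ≈ 117.8 m/s = 117.8 m/s.
(b) ΔV₂ = |v₂ − v₂ᵗ| ≈ 75.4 m/s = 75.4 m/s.
(c) ΔV_total = ΔV₁ + ΔV₂ ≈ 193.2 m/s = 193.2 m/s.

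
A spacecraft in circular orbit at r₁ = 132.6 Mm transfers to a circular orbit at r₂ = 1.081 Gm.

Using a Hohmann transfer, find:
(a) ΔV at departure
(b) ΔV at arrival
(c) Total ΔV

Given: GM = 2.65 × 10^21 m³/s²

Convert to SI: r₁ = 132.6 Mm = 1.326e+08 m; r₂ = 1.081 Gm = 1.081e+09 m.
Transfer semi-major axis: a_t = (r₁ + r₂)/2 = (1.326e+08 + 1.081e+09)/2 = 6.068e+08 m.
Circular speeds: v₁ = √(GM/r₁) = 4.47045e+06 m/s, v₂ = √(GM/r₂) = 1.56571e+06 m/s.
Transfer speeds (vis-viva v² = GM(2/r − 1/a_t)): v₁ᵗ = 5.9668e+06 m/s, v₂ᵗ = 731912 m/s.
(a) ΔV₁ = |v₁ᵗ − v₁| ≈ 1.496e+06 m/s = 1496 km/s.
(b) ΔV₂ = |v₂ − v₂ᵗ| ≈ 8.338e+05 m/s = 833.8 km/s.
(c) ΔV_total = ΔV₁ + ΔV₂ ≈ 2.33e+06 m/s = 2330 km/s.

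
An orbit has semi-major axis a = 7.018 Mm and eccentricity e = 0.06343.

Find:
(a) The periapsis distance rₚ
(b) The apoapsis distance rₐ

Convert to SI: a = 7.018 Mm = 7.018e+06 m.
(a) rₚ = a(1 − e) = 7.018e+06 · (1 − 0.06343) = 7.018e+06 · 0.93657 ≈ 6.573e+06 m = 6.573 Mm.
(b) rₐ = a(1 + e) = 7.018e+06 · (1 + 0.06343) = 7.018e+06 · 1.06343 ≈ 7.463e+06 m = 7.463 Mm.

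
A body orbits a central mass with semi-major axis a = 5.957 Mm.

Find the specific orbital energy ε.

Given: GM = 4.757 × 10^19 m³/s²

Convert to SI: a = 5.957 Mm = 5.957e+06 m.
ε = −GM / (2a).
ε = −4.757e+19 / (2 · 5.957e+06) J/kg ≈ -3.993e+12 J/kg = -3993 GJ/kg.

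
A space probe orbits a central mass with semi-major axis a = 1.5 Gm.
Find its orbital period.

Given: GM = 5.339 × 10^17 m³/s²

Convert to SI: a = 1.5 Gm = 1.5e+09 m.
Kepler's third law: T = 2π √(a³ / GM).
Substituting a = 1.5e+09 m and GM = 5.339e+17 m³/s²:
T = 2π √((1.5e+09)³ / 5.339e+17) s
T ≈ 4.996e+05 s = 5.782 days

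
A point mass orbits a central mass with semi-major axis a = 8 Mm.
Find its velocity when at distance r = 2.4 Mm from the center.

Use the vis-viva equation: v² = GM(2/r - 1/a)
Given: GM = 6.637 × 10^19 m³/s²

Convert to SI: a = 8 Mm = 8e+06 m; r = 2.4 Mm = 2.4e+06 m.
Vis-viva: v = √(GM · (2/r − 1/a)).
2/r − 1/a = 2/2.4e+06 − 1/8e+06 = 7.08333e-07 m⁻¹.
v = √(6.637e+19 · 7.08333e-07) m/s ≈ 6.857e+06 m/s = 6857 km/s.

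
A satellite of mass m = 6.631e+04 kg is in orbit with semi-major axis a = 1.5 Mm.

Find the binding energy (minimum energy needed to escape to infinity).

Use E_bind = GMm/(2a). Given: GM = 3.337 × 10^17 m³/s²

Convert to SI: a = 1.5 Mm = 1.5e+06 m.
Total orbital energy is E = −GMm/(2a); binding energy is E_bind = −E = GMm/(2a).
E_bind = 3.337e+17 · 6.631e+04 / (2 · 1.5e+06) J ≈ 7.376e+15 J = 7.376 PJ.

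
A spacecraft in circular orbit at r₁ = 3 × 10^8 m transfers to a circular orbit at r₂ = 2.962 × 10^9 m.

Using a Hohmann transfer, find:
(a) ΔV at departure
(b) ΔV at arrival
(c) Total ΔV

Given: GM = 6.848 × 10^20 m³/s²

Transfer semi-major axis: a_t = (r₁ + r₂)/2 = (3e+08 + 2.962e+09)/2 = 1.631e+09 m.
Circular speeds: v₁ = √(GM/r₁) = 1.51085e+06 m/s, v₂ = √(GM/r₂) = 480828 m/s.
Transfer speeds (vis-viva v² = GM(2/r − 1/a_t)): v₁ᵗ = 2.03604e+06 m/s, v₂ᵗ = 206216 m/s.
(a) ΔV₁ = |v₁ᵗ − v₁| ≈ 5.252e+05 m/s = 525.2 km/s.
(b) ΔV₂ = |v₂ − v₂ᵗ| ≈ 2.746e+05 m/s = 274.6 km/s.
(c) ΔV_total = ΔV₁ + ΔV₂ ≈ 7.998e+05 m/s = 799.8 km/s.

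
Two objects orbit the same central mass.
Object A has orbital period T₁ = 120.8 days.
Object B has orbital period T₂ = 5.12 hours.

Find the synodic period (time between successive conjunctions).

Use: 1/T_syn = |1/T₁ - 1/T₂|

Convert to SI: T₁ = 120.8 days = 1.04371e+07 s; T₂ = 5.12 hours = 18432 s.
T_syn = |T₁ · T₂ / (T₁ − T₂)|.
T_syn = |1.04371e+07 · 18432 / (1.04371e+07 − 18432)| s ≈ 1.846e+04 s = 5.129 hours.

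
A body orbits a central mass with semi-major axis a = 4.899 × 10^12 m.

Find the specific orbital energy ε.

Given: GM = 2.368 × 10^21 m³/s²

ε = −GM / (2a).
ε = −2.368e+21 / (2 · 4.899e+12) J/kg ≈ -2.417e+08 J/kg = -241.7 MJ/kg.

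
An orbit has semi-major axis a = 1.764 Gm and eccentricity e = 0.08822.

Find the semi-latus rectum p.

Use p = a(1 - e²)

Convert to SI: a = 1.764 Gm = 1.764e+09 m.
p = a (1 − e²).
p = 1.764e+09 · (1 − (0.08822)²) = 1.764e+09 · 0.992217 ≈ 1.75e+09 m = 1.75 Gm.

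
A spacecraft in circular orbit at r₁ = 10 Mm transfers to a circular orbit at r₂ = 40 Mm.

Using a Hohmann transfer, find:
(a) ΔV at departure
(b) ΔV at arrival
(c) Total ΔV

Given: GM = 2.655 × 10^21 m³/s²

Convert to SI: r₁ = 10 Mm = 1e+07 m; r₂ = 40 Mm = 4e+07 m.
Transfer semi-major axis: a_t = (r₁ + r₂)/2 = (1e+07 + 4e+07)/2 = 2.5e+07 m.
Circular speeds: v₁ = √(GM/r₁) = 1.62942e+07 m/s, v₂ = √(GM/r₂) = 8.14709e+06 m/s.
Transfer speeds (vis-viva v² = GM(2/r − 1/a_t)): v₁ᵗ = 2.06107e+07 m/s, v₂ᵗ = 5.15267e+06 m/s.
(a) ΔV₁ = |v₁ᵗ − v₁| ≈ 4.317e+06 m/s = 4317 km/s.
(b) ΔV₂ = |v₂ − v₂ᵗ| ≈ 2.994e+06 m/s = 2994 km/s.
(c) ΔV_total = ΔV₁ + ΔV₂ ≈ 7.311e+06 m/s = 7311 km/s.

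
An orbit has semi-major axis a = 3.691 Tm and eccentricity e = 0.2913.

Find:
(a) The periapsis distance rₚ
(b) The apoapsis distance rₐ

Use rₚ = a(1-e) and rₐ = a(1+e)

Convert to SI: a = 3.691 Tm = 3.691e+12 m.
(a) rₚ = a(1 − e) = 3.691e+12 · (1 − 0.2913) = 3.691e+12 · 0.7087 ≈ 2.616e+12 m = 2.616 Tm.
(b) rₐ = a(1 + e) = 3.691e+12 · (1 + 0.2913) = 3.691e+12 · 1.2913 ≈ 4.766e+12 m = 4.766 Tm.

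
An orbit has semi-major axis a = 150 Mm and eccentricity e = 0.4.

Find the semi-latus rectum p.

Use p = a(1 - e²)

Convert to SI: a = 150 Mm = 1.5e+08 m.
p = a (1 − e²).
p = 1.5e+08 · (1 − (0.4)²) = 1.5e+08 · 0.84 ≈ 1.26e+08 m = 126 Mm.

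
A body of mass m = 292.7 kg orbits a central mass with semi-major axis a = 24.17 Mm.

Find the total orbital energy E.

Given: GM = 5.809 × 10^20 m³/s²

Convert to SI: a = 24.17 Mm = 2.417e+07 m.
E = −GMm / (2a).
E = −5.809e+20 · 292.7 / (2 · 2.417e+07) J ≈ -3.517e+15 J = -3.517 PJ.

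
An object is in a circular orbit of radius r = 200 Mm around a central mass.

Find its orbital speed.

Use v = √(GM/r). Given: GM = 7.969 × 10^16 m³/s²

Convert to SI: r = 200 Mm = 2e+08 m.
For a circular orbit, gravity supplies the centripetal force, so v = √(GM / r).
v = √(7.969e+16 / 2e+08) m/s ≈ 1.996e+04 m/s = 19.96 km/s.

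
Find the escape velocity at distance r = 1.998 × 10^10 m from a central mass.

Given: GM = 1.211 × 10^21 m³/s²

Escape velocity comes from setting total energy to zero: ½v² − GM/r = 0 ⇒ v_esc = √(2GM / r).
v_esc = √(2 · 1.211e+21 / 1.998e+10) m/s ≈ 3.482e+05 m/s = 348.2 km/s.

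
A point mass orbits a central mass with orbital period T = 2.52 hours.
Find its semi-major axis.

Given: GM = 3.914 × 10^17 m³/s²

Convert to SI: T = 2.52 hours = 9072 s.
Invert Kepler's third law: a = (GM · T² / (4π²))^(1/3).
Substituting T = 9072 s and GM = 3.914e+17 m³/s²:
a = (3.914e+17 · (9072)² / (4π²))^(1/3) m
a ≈ 9.344e+07 m = 93.44 Mm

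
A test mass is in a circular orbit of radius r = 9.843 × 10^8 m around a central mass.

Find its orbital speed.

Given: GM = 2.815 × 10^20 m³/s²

For a circular orbit, gravity supplies the centripetal force, so v = √(GM / r).
v = √(2.815e+20 / 9.843e+08) m/s ≈ 5.348e+05 m/s = 534.8 km/s.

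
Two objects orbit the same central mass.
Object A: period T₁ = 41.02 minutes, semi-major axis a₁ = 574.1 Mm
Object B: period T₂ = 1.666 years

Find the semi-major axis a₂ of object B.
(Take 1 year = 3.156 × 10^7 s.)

Convert to SI: T₁ = 41.02 minutes = 2461.2 s; a₁ = 574.1 Mm = 5.741e+08 m; T₂ = 1.666 years = 5.2579e+07 s.
Kepler's third law: (T₁/T₂)² = (a₁/a₂)³ ⇒ a₂ = a₁ · (T₂/T₁)^(2/3).
T₂/T₁ = 5.2579e+07 / 2461.2 = 21363.1.
a₂ = 5.741e+08 · (21363.1)^(2/3) m ≈ 4.42e+11 m = 442 Gm.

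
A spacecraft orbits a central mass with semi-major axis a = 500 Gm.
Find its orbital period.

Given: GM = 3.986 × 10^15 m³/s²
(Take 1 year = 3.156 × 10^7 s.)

Convert to SI: a = 500 Gm = 5e+11 m.
Kepler's third law: T = 2π √(a³ / GM).
Substituting a = 5e+11 m and GM = 3.986e+15 m³/s²:
T = 2π √((5e+11)³ / 3.986e+15) s
T ≈ 3.519e+10 s = 1115 years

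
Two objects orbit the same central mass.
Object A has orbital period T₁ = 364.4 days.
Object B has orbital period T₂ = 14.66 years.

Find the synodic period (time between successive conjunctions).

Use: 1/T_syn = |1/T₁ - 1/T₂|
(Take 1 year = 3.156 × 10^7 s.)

Convert to SI: T₁ = 364.4 days = 3.14842e+07 s; T₂ = 14.66 years = 4.6267e+08 s.
T_syn = |T₁ · T₂ / (T₁ − T₂)|.
T_syn = |3.14842e+07 · 4.6267e+08 / (3.14842e+07 − 4.6267e+08)| s ≈ 3.378e+07 s = 1.07 years.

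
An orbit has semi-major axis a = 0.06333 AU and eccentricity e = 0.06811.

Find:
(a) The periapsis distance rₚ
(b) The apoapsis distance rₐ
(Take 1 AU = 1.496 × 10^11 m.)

Convert to SI: a = 0.06333 AU = 9.47417e+09 m.
(a) rₚ = a(1 − e) = 9.47417e+09 · (1 − 0.06811) = 9.47417e+09 · 0.93189 ≈ 8.829e+09 m = 0.05902 AU.
(b) rₐ = a(1 + e) = 9.47417e+09 · (1 + 0.06811) = 9.47417e+09 · 1.06811 ≈ 1.012e+10 m = 0.06764 AU.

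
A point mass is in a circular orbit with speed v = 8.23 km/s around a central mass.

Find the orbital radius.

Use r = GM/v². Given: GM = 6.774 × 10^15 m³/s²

Convert to SI: v = 8.23 km/s = 8230 m/s.
For a circular orbit, v² = GM / r, so r = GM / v².
r = 6.774e+15 / (8230)² m ≈ 1e+08 m = 100 Mm.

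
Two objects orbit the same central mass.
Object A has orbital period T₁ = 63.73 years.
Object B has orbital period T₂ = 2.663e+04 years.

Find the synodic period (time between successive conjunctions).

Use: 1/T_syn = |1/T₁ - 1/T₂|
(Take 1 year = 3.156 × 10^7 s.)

Convert to SI: T₁ = 63.73 years = 2.01132e+09 s; T₂ = 2.663e+04 years = 8.40443e+11 s.
T_syn = |T₁ · T₂ / (T₁ − T₂)|.
T_syn = |2.01132e+09 · 8.40443e+11 / (2.01132e+09 − 8.40443e+11)| s ≈ 2.016e+09 s = 63.88 years.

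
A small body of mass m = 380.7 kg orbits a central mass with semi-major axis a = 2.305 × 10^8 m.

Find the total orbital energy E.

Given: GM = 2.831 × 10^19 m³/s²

E = −GMm / (2a).
E = −2.831e+19 · 380.7 / (2 · 2.305e+08) J ≈ -2.338e+13 J = -23.38 TJ.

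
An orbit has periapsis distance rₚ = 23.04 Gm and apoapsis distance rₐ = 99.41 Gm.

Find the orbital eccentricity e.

Convert to SI: rₚ = 23.04 Gm = 2.304e+10 m; rₐ = 99.41 Gm = 9.941e+10 m.
e = (rₐ − rₚ) / (rₐ + rₚ).
e = (9.941e+10 − 2.304e+10) / (9.941e+10 + 2.304e+10) = 7.637e+10 / 1.2245e+11 ≈ 0.6237.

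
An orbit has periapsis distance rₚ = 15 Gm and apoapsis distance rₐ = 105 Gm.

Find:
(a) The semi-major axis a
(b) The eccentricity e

Convert to SI: rₚ = 15 Gm = 1.5e+10 m; rₐ = 105 Gm = 1.05e+11 m.
(a) a = (rₚ + rₐ) / 2 = (1.5e+10 + 1.05e+11) / 2 ≈ 6e+10 m = 60 Gm.
(b) e = (rₐ − rₚ) / (rₐ + rₚ) = (1.05e+11 − 1.5e+10) / (1.05e+11 + 1.5e+10) ≈ 0.75.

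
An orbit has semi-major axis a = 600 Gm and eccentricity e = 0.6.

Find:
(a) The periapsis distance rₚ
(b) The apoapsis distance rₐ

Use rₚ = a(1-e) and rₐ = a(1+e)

Convert to SI: a = 600 Gm = 6e+11 m.
(a) rₚ = a(1 − e) = 6e+11 · (1 − 0.6) = 6e+11 · 0.4 ≈ 2.4e+11 m = 240 Gm.
(b) rₐ = a(1 + e) = 6e+11 · (1 + 0.6) = 6e+11 · 1.6 ≈ 9.6e+11 m = 960 Gm.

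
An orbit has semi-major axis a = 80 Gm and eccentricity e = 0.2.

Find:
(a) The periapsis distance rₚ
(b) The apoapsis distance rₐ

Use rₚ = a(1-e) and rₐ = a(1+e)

Convert to SI: a = 80 Gm = 8e+10 m.
(a) rₚ = a(1 − e) = 8e+10 · (1 − 0.2) = 8e+10 · 0.8 ≈ 6.4e+10 m = 64 Gm.
(b) rₐ = a(1 + e) = 8e+10 · (1 + 0.2) = 8e+10 · 1.2 ≈ 9.6e+10 m = 96 Gm.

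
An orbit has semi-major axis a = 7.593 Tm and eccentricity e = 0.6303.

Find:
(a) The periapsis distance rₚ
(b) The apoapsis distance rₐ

Convert to SI: a = 7.593 Tm = 7.593e+12 m.
(a) rₚ = a(1 − e) = 7.593e+12 · (1 − 0.6303) = 7.593e+12 · 0.3697 ≈ 2.807e+12 m = 2.807 Tm.
(b) rₐ = a(1 + e) = 7.593e+12 · (1 + 0.6303) = 7.593e+12 · 1.6303 ≈ 1.238e+13 m = 12.38 Tm.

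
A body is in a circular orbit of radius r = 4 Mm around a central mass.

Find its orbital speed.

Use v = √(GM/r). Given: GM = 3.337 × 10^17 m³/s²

Convert to SI: r = 4 Mm = 4e+06 m.
For a circular orbit, gravity supplies the centripetal force, so v = √(GM / r).
v = √(3.337e+17 / 4e+06) m/s ≈ 2.888e+05 m/s = 288.8 km/s.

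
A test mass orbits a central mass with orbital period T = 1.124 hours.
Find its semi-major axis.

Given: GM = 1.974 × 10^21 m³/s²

Convert to SI: T = 1.124 hours = 4046.4 s.
Invert Kepler's third law: a = (GM · T² / (4π²))^(1/3).
Substituting T = 4046.4 s and GM = 1.974e+21 m³/s²:
a = (1.974e+21 · (4046.4)² / (4π²))^(1/3) m
a ≈ 9.355e+08 m = 9.355 × 10^8 m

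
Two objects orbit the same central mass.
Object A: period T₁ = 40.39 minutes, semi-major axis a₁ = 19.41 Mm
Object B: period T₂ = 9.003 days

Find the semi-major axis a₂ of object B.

Convert to SI: T₁ = 40.39 minutes = 2423.4 s; a₁ = 19.41 Mm = 1.941e+07 m; T₂ = 9.003 days = 777859 s.
Kepler's third law: (T₁/T₂)² = (a₁/a₂)³ ⇒ a₂ = a₁ · (T₂/T₁)^(2/3).
T₂/T₁ = 777859 / 2423.4 = 320.978.
a₂ = 1.941e+07 · (320.978)^(2/3) m ≈ 9.099e+08 m = 909.9 Mm.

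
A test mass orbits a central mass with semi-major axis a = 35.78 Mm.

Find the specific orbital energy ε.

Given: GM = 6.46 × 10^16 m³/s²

Convert to SI: a = 35.78 Mm = 3.578e+07 m.
ε = −GM / (2a).
ε = −6.46e+16 / (2 · 3.578e+07) J/kg ≈ -9.027e+08 J/kg = -902.7 MJ/kg.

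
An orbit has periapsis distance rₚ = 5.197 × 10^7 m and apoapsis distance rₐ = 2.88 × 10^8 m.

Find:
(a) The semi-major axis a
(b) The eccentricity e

(a) a = (rₚ + rₐ) / 2 = (5.197e+07 + 2.88e+08) / 2 ≈ 1.7e+08 m = 1.7 × 10^8 m.
(b) e = (rₐ − rₚ) / (rₐ + rₚ) = (2.88e+08 − 5.197e+07) / (2.88e+08 + 5.197e+07) ≈ 0.6943.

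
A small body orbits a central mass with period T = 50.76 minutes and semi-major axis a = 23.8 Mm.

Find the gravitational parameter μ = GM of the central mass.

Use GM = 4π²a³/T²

Convert to SI: T = 50.76 minutes = 3045.6 s; a = 23.8 Mm = 2.38e+07 m.
GM = 4π² · a³ / T².
GM = 4π² · (2.38e+07)³ / (3045.6)² m³/s² ≈ 5.738e+16 m³/s² = 5.738 × 10^16 m³/s².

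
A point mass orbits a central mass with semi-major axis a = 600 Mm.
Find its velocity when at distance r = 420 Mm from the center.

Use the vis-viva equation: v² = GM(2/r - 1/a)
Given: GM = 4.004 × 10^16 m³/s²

Convert to SI: a = 600 Mm = 6e+08 m; r = 420 Mm = 4.2e+08 m.
Vis-viva: v = √(GM · (2/r − 1/a)).
2/r − 1/a = 2/4.2e+08 − 1/6e+08 = 3.09524e-09 m⁻¹.
v = √(4.004e+16 · 3.09524e-09) m/s ≈ 1.113e+04 m/s = 11.13 km/s.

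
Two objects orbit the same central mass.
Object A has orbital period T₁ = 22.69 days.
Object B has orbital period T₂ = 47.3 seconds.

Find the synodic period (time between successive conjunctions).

Convert to SI: T₁ = 22.69 days = 1.96042e+06 s.
T_syn = |T₁ · T₂ / (T₁ − T₂)|.
T_syn = |1.96042e+06 · 47.3 / (1.96042e+06 − 47.3)| s ≈ 47.3 s = 47.3 seconds.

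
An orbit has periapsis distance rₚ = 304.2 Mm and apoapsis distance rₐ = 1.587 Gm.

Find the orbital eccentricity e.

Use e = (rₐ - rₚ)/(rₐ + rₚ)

Convert to SI: rₚ = 304.2 Mm = 3.042e+08 m; rₐ = 1.587 Gm = 1.587e+09 m.
e = (rₐ − rₚ) / (rₐ + rₚ).
e = (1.587e+09 − 3.042e+08) / (1.587e+09 + 3.042e+08) = 1.2828e+09 / 1.8912e+09 ≈ 0.6783.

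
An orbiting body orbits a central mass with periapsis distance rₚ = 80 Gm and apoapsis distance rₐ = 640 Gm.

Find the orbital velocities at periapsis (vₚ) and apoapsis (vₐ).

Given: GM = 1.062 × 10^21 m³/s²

Convert to SI: rₚ = 80 Gm = 8e+10 m; rₐ = 640 Gm = 6.4e+11 m.
Use the vis-viva equation v² = GM(2/r − 1/a) with a = (rₚ + rₐ)/2 = (8e+10 + 6.4e+11)/2 = 3.6e+11 m.
vₚ = √(GM · (2/rₚ − 1/a)) = √(1.062e+21 · (2/8e+10 − 1/3.6e+11)) m/s ≈ 1.536e+05 m/s = 153.6 km/s.
vₐ = √(GM · (2/rₐ − 1/a)) = √(1.062e+21 · (2/6.4e+11 − 1/3.6e+11)) m/s ≈ 1.92e+04 m/s = 19.2 km/s.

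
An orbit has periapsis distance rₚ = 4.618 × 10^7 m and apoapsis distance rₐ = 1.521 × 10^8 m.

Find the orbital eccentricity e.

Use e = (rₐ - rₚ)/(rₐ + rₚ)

e = (rₐ − rₚ) / (rₐ + rₚ).
e = (1.521e+08 − 4.618e+07) / (1.521e+08 + 4.618e+07) = 1.0592e+08 / 1.9828e+08 ≈ 0.5342.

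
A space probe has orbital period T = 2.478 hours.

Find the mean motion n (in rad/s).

Convert to SI: T = 2.478 hours = 8920.8 s.
n = 2π / T.
n = 2π / 8920.8 s ≈ 0.0007043 rad/s.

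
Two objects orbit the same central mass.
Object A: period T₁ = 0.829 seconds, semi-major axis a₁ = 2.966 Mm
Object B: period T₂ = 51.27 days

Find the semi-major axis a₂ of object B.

Convert to SI: a₁ = 2.966 Mm = 2.966e+06 m; T₂ = 51.27 days = 4.42973e+06 s.
Kepler's third law: (T₁/T₂)² = (a₁/a₂)³ ⇒ a₂ = a₁ · (T₂/T₁)^(2/3).
T₂/T₁ = 4.42973e+06 / 0.829 = 5.34346e+06.
a₂ = 2.966e+06 · (5.34346e+06)^(2/3) m ≈ 9.065e+10 m = 90.65 Gm.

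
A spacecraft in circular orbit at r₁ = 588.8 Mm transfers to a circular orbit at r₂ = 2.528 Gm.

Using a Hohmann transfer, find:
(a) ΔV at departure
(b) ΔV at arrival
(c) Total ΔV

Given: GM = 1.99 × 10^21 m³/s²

Convert to SI: r₁ = 588.8 Mm = 5.888e+08 m; r₂ = 2.528 Gm = 2.528e+09 m.
Transfer semi-major axis: a_t = (r₁ + r₂)/2 = (5.888e+08 + 2.528e+09)/2 = 1.5584e+09 m.
Circular speeds: v₁ = √(GM/r₁) = 1.83841e+06 m/s, v₂ = √(GM/r₂) = 887234 m/s.
Transfer speeds (vis-viva v² = GM(2/r − 1/a_t)): v₁ᵗ = 2.34149e+06 m/s, v₂ᵗ = 545359 m/s.
(a) ΔV₁ = |v₁ᵗ − v₁| ≈ 5.031e+05 m/s = 503.1 km/s.
(b) ΔV₂ = |v₂ − v₂ᵗ| ≈ 3.419e+05 m/s = 341.9 km/s.
(c) ΔV_total = ΔV₁ + ΔV₂ ≈ 8.45e+05 m/s = 845 km/s.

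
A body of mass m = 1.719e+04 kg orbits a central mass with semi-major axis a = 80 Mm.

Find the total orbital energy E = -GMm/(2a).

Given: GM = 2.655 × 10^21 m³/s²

Convert to SI: a = 80 Mm = 8e+07 m.
E = −GMm / (2a).
E = −2.655e+21 · 1.719e+04 / (2 · 8e+07) J ≈ -2.852e+17 J = -285.2 PJ.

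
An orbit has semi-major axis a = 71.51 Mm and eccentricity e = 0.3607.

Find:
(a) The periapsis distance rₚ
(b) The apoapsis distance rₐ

Convert to SI: a = 71.51 Mm = 7.151e+07 m.
(a) rₚ = a(1 − e) = 7.151e+07 · (1 − 0.3607) = 7.151e+07 · 0.6393 ≈ 4.572e+07 m = 45.72 Mm.
(b) rₐ = a(1 + e) = 7.151e+07 · (1 + 0.3607) = 7.151e+07 · 1.3607 ≈ 9.73e+07 m = 97.3 Mm.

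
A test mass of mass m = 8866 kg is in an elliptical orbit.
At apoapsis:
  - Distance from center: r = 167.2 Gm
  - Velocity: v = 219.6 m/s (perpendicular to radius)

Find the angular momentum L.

Convert to SI: r = 167.2 Gm = 1.672e+11 m.
Since v is perpendicular to r, L = m · v · r.
L = 8866 · 219.6 · 1.672e+11 kg·m²/s ≈ 3.255e+17 kg·m²/s.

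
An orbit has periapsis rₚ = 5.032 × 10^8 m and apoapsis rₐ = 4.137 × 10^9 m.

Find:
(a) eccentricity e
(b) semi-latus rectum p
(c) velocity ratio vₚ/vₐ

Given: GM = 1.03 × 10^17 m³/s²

(a) e = (rₐ − rₚ)/(rₐ + rₚ) = (4.137e+09 − 5.032e+08)/(4.137e+09 + 5.032e+08) ≈ 0.7831
(b) From a = (rₚ + rₐ)/2 = 2.3201e+09 m and e = (rₐ − rₚ)/(rₐ + rₚ) = 0.783113, p = a(1 − e²) = 2.3201e+09 · (1 − (0.783113)²) ≈ 8.973e+08 m
(c) Conservation of angular momentum (rₚvₚ = rₐvₐ) gives vₚ/vₐ = rₐ/rₚ = 4.137e+09/5.032e+08 ≈ 8.221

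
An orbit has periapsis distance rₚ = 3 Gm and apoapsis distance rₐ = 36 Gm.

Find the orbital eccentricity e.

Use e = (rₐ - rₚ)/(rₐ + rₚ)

Convert to SI: rₚ = 3 Gm = 3e+09 m; rₐ = 36 Gm = 3.6e+10 m.
e = (rₐ − rₚ) / (rₐ + rₚ).
e = (3.6e+10 − 3e+09) / (3.6e+10 + 3e+09) = 3.3e+10 / 3.9e+10 ≈ 0.8462.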